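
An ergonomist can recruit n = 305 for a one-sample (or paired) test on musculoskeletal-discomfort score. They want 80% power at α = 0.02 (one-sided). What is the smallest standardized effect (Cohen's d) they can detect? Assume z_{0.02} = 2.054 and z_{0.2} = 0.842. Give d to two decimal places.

d_min ≈ 0.17

For a single sample (or paired design) of n = 305: d_min = (z_{α} + z_β)/√n.
z-sum = 2.054 + 0.842 = 2.896.
d_min = 2.896 / √305 = 2.896 / 17.464 = 0.166.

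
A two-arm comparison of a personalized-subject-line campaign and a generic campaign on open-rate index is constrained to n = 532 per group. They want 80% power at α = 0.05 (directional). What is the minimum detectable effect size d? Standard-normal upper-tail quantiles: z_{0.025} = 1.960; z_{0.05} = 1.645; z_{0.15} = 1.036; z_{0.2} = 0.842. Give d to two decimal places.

For two independent groups of n = 532 each: d_min = (z_{α} + z_β)·√(2/n).
z-sum = 1.645 + 0.842 = 2.487.
d_min = 2.487 × √(2/532) = 2.487 × 0.0613 = 0.152.

d_min ≈ 0.15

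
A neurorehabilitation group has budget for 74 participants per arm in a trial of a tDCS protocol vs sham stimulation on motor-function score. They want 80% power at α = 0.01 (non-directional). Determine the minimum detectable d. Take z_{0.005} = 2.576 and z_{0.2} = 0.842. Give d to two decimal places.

d_min ≈ 0.56

For two independent groups of n = 74 each: d_min = (z_{α/2} + z_β)·√(2/n).
z-sum = 2.576 + 0.842 = 3.418.
d_min = 3.418 × √(2/74) = 3.418 × 0.1644 = 0.562.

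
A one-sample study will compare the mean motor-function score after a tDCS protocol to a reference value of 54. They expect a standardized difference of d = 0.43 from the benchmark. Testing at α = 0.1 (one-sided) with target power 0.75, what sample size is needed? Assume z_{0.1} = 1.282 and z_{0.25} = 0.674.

For a one-sample test: n = ((z_{α} + z_β) / d)².
z_{α} + z_β = 1.282 + 0.674 = 1.956.
n = (1.956 / 0.43)² = 4.549² = 20.69.
Round up.

n = 21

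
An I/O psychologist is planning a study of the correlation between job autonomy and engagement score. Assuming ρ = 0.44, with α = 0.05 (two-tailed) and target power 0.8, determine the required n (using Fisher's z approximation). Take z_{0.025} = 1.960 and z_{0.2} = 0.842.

n = 39

Fisher's z: C = ½·ln((1+r)/(1−r)) = ½·ln(2.5714) = 0.4722.
n = ((z_{α/2} + z_β)/C)² + 3.
(1.960 + 0.842) / 0.4722 = 2.802 / 0.4722 = 5.934.
n = 5.934² + 3 = 35.21 + 3 = 38.2.
Round up.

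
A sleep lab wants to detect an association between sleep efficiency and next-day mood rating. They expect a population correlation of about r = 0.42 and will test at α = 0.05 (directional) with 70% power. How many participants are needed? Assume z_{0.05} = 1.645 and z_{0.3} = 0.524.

Fisher's z: C = ½·ln((1+r)/(1−r)) = ½·ln(2.4483) = 0.4477.
n = ((z_{α} + z_β)/C)² + 3.
(1.645 + 0.524) / 0.4477 = 2.169 / 0.4477 = 4.845.
n = 4.845² + 3 = 23.47 + 3 = 26.5.
Round up.

n = 27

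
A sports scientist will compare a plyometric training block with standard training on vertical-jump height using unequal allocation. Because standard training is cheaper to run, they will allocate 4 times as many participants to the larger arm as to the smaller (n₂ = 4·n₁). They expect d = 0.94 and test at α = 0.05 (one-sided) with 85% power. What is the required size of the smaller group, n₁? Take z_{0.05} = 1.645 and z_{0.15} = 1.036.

With allocation ratio k = n₂/n₁ = 4, Var(x̄₁−x̄₂) = σ²(1/n₁ + 1/(k·n₁)) = σ²·(k+1)/(k·n₁).
So n₁ = (1 + 1/k)·((z_{α} + z_β)/d)² = 1.250 × (2.681/0.94)².
n₁ = 1.250 × 8.13 = 10.2.
Round up: n₁ = 11, giving n₂ = 4 × 11 = 44.

n₁ = 11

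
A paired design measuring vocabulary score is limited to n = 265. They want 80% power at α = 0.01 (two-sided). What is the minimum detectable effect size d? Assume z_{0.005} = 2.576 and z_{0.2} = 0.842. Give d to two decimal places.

For a single sample (or paired design) of n = 265: d_min = (z_{α/2} + z_β)/√n.
z-sum = 2.576 + 0.842 = 3.418.
d_min = 3.418 / √265 = 3.418 / 16.279 = 0.210.

d_min ≈ 0.21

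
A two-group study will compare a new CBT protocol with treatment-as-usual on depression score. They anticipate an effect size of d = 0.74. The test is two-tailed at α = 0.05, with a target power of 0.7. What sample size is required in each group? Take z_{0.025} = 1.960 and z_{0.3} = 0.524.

n = 23 per group

For two independent groups with equal n: n = 2·((z_{α/2} + z_β) / d)².
z_{α/2} + z_β = 1.960 + 0.524 = 2.484.
n = 2 × (2.484 / 0.74)² = 2 × 3.357² = 2 × 11.27 = 22.5.
Round up to the next whole participant.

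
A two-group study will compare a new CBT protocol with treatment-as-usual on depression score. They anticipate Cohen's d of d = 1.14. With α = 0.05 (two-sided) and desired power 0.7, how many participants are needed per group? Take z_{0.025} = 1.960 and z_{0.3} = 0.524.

For two independent groups with equal n: n = 2·((z_{α/2} + z_β) / d)².
z_{α/2} + z_β = 1.960 + 0.524 = 2.484.
n = 2 × (2.484 / 1.14)² = 2 × 2.179² = 2 × 4.75 = 9.5.
Round up to the next whole participant.

n = 10 per group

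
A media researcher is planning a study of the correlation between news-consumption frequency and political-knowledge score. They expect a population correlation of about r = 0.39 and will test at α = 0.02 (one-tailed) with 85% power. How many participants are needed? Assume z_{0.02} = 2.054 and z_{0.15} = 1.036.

n = 60

Fisher's z: C = ½·ln((1+r)/(1−r)) = ½·ln(2.2787) = 0.4118.
n = ((z_{α} + z_β)/C)² + 3.
(2.054 + 1.036) / 0.4118 = 3.090 / 0.4118 = 7.504.
n = 7.504² + 3 = 56.30 + 3 = 59.3.
Round up.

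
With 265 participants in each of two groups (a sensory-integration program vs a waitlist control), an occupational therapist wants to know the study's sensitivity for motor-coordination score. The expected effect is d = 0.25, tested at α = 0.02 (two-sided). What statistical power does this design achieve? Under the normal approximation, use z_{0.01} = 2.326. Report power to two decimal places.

power ≈ 0.71

For two equal groups, power = Φ(d·√(n/2) − z_{α/2}).
d·√(n/2) = 0.25 × √(265/2) = 0.25 × 11.511 = 2.878.
z_β = 2.878 − 2.326 = 0.552.
Power = Φ(0.552) = 0.709.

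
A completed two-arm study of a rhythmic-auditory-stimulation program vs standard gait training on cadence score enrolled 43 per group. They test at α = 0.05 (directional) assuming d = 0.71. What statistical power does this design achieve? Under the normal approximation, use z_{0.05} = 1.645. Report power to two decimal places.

power ≈ 0.95

For two equal groups, power = Φ(d·√(n/2) − z_{α}).
d·√(n/2) = 0.71 × √(43/2) = 0.71 × 4.637 = 3.292.
z_β = 3.292 − 1.645 = 1.647.
Power = Φ(1.647) = 0.950.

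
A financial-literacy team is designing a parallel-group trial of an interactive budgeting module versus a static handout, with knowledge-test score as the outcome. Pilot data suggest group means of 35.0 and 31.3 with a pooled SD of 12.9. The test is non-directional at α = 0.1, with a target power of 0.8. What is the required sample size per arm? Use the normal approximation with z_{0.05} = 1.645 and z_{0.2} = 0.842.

Cohen's d = |M₁ − M₂| / SD_pooled = |35.0 − 31.3| / 12.9 = 3.7 / 12.9 = 0.287.
For two independent groups with equal n: n = 2·((z_{α/2} + z_β) / d)².
z_{α/2} + z_β = 1.645 + 0.842 = 2.487.
n = 2 × (2.487 / 0.287)² = 2 × 8.666² = 2 × 75.09 = 150.2.
Round up to the next whole participant.

n = 151 per group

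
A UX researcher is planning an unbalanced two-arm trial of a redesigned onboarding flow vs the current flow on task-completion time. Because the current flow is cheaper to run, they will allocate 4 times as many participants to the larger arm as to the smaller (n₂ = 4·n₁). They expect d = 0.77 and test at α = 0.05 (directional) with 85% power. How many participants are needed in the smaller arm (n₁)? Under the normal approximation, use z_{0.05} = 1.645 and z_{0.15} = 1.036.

n₁ = 16

With allocation ratio k = n₂/n₁ = 4, Var(x̄₁−x̄₂) = σ²(1/n₁ + 1/(k·n₁)) = σ²·(k+1)/(k·n₁).
So n₁ = (1 + 1/k)·((z_{α} + z_β)/d)² = 1.250 × (2.681/0.77)².
n₁ = 1.250 × 12.12 = 15.2.
Round up: n₁ = 16, giving n₂ = 4 × 16 = 64.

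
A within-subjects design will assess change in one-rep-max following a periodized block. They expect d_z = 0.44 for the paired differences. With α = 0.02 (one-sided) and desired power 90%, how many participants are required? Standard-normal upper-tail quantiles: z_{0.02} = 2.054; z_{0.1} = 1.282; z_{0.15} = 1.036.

n = 58 pairs

For a paired (one-sample on differences) test: n = ((z_{α} + z_β) / d)².
z_{α} + z_β = 2.054 + 1.282 = 3.336.
n = (3.336 / 0.44)² = 7.582² = 57.48.
Round up.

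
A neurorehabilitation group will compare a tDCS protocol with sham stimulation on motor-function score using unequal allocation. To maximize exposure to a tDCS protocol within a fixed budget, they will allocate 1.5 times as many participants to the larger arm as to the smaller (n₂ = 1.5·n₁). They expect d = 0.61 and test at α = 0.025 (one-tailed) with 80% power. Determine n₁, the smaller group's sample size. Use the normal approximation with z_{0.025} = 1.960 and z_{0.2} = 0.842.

n₁ = 36

With allocation ratio k = n₂/n₁ = 1.5, Var(x̄₁−x̄₂) = σ²(1/n₁ + 1/(k·n₁)) = σ²·(k+1)/(k·n₁).
So n₁ = (1 + 1/k)·((z_{α} + z_β)/d)² = 1.667 × (2.802/0.61)².
n₁ = 1.667 × 21.10 = 35.2.
Round up: n₁ = 36, giving n₂ = 1.5 × 36 = 54.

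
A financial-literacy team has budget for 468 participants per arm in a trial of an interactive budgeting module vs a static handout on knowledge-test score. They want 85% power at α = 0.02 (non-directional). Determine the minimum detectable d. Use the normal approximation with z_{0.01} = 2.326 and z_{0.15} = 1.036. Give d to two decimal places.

d_min ≈ 0.22

For two independent groups of n = 468 each: d_min = (z_{α/2} + z_β)·√(2/n).
z-sum = 2.326 + 1.036 = 3.362.
d_min = 3.362 × √(2/468) = 3.362 × 0.0654 = 0.220.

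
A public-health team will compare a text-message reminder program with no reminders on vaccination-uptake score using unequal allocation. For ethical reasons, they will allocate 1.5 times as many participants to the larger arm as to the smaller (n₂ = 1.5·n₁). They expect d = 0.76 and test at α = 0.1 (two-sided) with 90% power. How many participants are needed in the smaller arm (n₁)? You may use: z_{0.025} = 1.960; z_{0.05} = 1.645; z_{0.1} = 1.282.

With allocation ratio k = n₂/n₁ = 1.5, Var(x̄₁−x̄₂) = σ²(1/n₁ + 1/(k·n₁)) = σ²·(k+1)/(k·n₁).
So n₁ = (1 + 1/k)·((z_{α/2} + z_β)/d)² = 1.667 × (2.927/0.76)².
n₁ = 1.667 × 14.83 = 24.7.
Round up: n₁ = 25, giving n₂ = ⌈1.5 × 25⌉ = ⌈37.5⌉ = 38.

n₁ = 25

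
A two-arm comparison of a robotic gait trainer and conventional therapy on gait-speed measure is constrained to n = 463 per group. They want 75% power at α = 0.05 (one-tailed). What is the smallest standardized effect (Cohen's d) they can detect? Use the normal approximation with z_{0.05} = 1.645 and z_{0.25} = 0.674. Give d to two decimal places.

For two independent groups of n = 463 each: d_min = (z_{α} + z_β)·√(2/n).
z-sum = 1.645 + 0.674 = 2.319.
d_min = 2.319 × √(2/463) = 2.319 × 0.0657 = 0.152.

d_min ≈ 0.15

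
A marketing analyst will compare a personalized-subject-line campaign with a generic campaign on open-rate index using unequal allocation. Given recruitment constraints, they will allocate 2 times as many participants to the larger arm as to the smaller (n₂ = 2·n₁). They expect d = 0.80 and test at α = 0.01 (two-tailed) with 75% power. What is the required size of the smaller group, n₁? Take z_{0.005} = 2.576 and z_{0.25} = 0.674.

With allocation ratio k = n₂/n₁ = 2, Var(x̄₁−x̄₂) = σ²(1/n₁ + 1/(k·n₁)) = σ²·(k+1)/(k·n₁).
So n₁ = (1 + 1/k)·((z_{α/2} + z_β)/d)² = 1.500 × (3.250/0.80)².
n₁ = 1.500 × 16.50 = 24.8.
Round up: n₁ = 25, giving n₂ = 2 × 25 = 50.

n₁ = 25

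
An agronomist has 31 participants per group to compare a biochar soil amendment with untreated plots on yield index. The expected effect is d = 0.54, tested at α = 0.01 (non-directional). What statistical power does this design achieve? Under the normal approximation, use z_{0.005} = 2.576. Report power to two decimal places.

power ≈ 0.33

For two equal groups, power = Φ(d·√(n/2) − z_{α/2}).
d·√(n/2) = 0.54 × √(31/2) = 0.54 × 3.937 = 2.126.
z_β = 2.126 − 2.576 = -0.450.
Power = Φ(-0.450) = 0.326.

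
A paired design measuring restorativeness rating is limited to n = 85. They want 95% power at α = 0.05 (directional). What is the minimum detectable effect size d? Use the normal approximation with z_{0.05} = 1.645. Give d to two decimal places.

For a single sample (or paired design) of n = 85: d_min = (z_{α} + z_β)/√n.
z-sum = 1.645 + 1.645 = 3.290.
d_min = 3.290 / √85 = 3.290 / 9.220 = 0.357.

d_min ≈ 0.36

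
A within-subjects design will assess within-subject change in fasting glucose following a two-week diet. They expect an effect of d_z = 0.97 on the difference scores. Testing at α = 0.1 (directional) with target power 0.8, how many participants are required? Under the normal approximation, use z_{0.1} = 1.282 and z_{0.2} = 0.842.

n = 5 pairs

For a paired (one-sample on differences) test: n = ((z_{α} + z_β) / d)².
z_{α} + z_β = 1.282 + 0.842 = 2.124.
n = (2.124 / 0.97)² = 2.190² = 4.79.
Round up.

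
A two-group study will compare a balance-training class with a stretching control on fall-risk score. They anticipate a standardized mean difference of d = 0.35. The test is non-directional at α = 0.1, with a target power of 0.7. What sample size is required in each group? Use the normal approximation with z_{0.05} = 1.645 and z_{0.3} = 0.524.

For two independent groups with equal n: n = 2·((z_{α/2} + z_β) / d)².
z_{α/2} + z_β = 1.645 + 0.524 = 2.169.
n = 2 × (2.169 / 0.35)² = 2 × 6.197² = 2 × 38.40 = 76.8.
Round up to the next whole participant.

n = 77 per group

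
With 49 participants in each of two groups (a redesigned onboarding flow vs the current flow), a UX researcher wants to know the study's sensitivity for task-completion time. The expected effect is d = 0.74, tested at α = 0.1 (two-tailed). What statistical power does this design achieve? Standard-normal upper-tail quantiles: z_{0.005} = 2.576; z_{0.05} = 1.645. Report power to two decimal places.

For two equal groups, power = Φ(d·√(n/2) − z_{α/2}).
d·√(n/2) = 0.74 × √(49/2) = 0.74 × 4.950 = 3.663.
z_β = 3.663 − 1.645 = 2.018.
Power = Φ(2.018) = 0.978.

power ≈ 0.98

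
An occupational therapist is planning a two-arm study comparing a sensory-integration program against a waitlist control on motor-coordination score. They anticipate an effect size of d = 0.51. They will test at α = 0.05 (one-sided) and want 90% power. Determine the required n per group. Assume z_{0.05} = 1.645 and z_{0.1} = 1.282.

n = 66 per group

For two independent groups with equal n: n = 2·((z_{α} + z_β) / d)².
z_{α} + z_β = 1.645 + 1.282 = 2.927.
n = 2 × (2.927 / 0.51)² = 2 × 5.739² = 2 × 32.94 = 65.9.
Round up to the next whole participant.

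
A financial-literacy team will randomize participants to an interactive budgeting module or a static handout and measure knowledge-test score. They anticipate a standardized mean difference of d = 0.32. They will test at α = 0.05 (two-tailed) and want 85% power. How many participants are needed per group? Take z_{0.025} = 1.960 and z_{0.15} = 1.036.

n = 176 per group

For two independent groups with equal n: n = 2·((z_{α/2} + z_β) / d)².
z_{α/2} + z_β = 1.960 + 1.036 = 2.996.
n = 2 × (2.996 / 0.32)² = 2 × 9.362² = 2 × 87.66 = 175.3.
Round up to the next whole participant.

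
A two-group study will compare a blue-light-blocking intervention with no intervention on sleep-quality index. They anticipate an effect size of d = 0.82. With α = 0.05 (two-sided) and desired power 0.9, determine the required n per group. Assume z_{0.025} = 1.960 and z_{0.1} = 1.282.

n = 32 per group

For two independent groups with equal n: n = 2·((z_{α/2} + z_β) / d)².
z_{α/2} + z_β = 1.960 + 1.282 = 3.242.
n = 2 × (3.242 / 0.82)² = 2 × 3.954² = 2 × 15.63 = 31.3.
Round up to the next whole participant.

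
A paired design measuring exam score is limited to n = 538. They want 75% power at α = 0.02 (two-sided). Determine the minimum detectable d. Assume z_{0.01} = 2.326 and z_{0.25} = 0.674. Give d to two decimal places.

d_min ≈ 0.13

For a single sample (or paired design) of n = 538: d_min = (z_{α/2} + z_β)/√n.
z-sum = 2.326 + 0.674 = 3.000.
d_min = 3.000 / √538 = 3.000 / 23.195 = 0.129.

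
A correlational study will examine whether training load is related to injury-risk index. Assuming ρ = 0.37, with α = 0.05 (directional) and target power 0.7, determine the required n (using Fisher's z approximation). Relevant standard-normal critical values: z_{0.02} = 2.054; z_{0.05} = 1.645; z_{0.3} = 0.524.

Fisher's z: C = ½·ln((1+r)/(1−r)) = ½·ln(2.1746) = 0.3884.
n = ((z_{α} + z_β)/C)² + 3.
(1.645 + 0.524) / 0.3884 = 2.169 / 0.3884 = 5.584.
n = 5.584² + 3 = 31.19 + 3 = 34.2.
Round up.

n = 35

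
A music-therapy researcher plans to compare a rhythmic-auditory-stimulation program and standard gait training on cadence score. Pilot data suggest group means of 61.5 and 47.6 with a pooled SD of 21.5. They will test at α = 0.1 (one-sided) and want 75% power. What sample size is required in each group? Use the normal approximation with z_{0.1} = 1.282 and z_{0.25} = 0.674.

Cohen's d = |M₁ − M₂| / SD_pooled = |61.5 − 47.6| / 21.5 = 13.9 / 21.5 = 0.647.
For two independent groups with equal n: n = 2·((z_{α} + z_β) / d)².
z_{α} + z_β = 1.282 + 0.674 = 1.956.
n = 2 × (1.956 / 0.647)² = 2 × 3.023² = 2 × 9.14 = 18.3.
Round up to the next whole participant.

n = 19 per group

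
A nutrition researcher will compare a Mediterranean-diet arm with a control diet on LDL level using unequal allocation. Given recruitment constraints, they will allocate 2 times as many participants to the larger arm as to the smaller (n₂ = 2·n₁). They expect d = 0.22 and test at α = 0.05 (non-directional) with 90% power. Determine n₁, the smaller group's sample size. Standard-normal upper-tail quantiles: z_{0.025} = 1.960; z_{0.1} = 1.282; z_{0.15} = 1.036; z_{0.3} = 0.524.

n₁ = 326

With allocation ratio k = n₂/n₁ = 2, Var(x̄₁−x̄₂) = σ²(1/n₁ + 1/(k·n₁)) = σ²·(k+1)/(k·n₁).
So n₁ = (1 + 1/k)·((z_{α/2} + z_β)/d)² = 1.500 × (3.242/0.22)².
n₁ = 1.500 × 217.16 = 325.7.
Round up: n₁ = 326, giving n₂ = 2 × 326 = 652.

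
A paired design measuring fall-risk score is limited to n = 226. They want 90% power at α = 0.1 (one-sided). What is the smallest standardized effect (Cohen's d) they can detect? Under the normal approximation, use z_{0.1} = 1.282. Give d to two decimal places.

d_min ≈ 0.17

For a single sample (or paired design) of n = 226: d_min = (z_{α} + z_β)/√n.
z-sum = 1.282 + 1.282 = 2.564.
d_min = 2.564 / √226 = 2.564 / 15.033 = 0.171.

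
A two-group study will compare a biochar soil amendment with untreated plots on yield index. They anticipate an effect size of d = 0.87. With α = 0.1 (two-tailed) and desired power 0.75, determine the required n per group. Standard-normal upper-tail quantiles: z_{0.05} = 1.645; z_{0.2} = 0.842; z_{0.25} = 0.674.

For two independent groups with equal n: n = 2·((z_{α/2} + z_β) / d)².
z_{α/2} + z_β = 1.645 + 0.674 = 2.319.
n = 2 × (2.319 / 0.87)² = 2 × 2.666² = 2 × 7.10 = 14.2.
Round up to the next whole participant.

n = 15 per group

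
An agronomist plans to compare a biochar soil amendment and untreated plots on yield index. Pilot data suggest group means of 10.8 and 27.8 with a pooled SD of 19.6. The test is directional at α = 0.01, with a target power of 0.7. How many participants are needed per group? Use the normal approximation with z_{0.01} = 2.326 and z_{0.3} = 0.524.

n = 22 per group

Cohen's d = |M₁ − M₂| / SD_pooled = |10.8 − 27.8| / 19.6 = 17.0 / 19.6 = 0.867.
For two independent groups with equal n: n = 2·((z_{α} + z_β) / d)².
z_{α} + z_β = 2.326 + 0.524 = 2.850.
n = 2 × (2.850 / 0.867)² = 2 × 3.287² = 2 × 10.81 = 21.6.
Round up to the next whole participant.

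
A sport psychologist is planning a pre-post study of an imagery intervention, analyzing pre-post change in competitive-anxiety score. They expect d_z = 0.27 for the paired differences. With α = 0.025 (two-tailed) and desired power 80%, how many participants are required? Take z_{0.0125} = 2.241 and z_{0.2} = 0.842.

n = 131 pairs

For a paired (one-sample on differences) test: n = ((z_{α/2} + z_β) / d)².
z_{α/2} + z_β = 2.241 + 0.842 = 3.083.
n = (3.083 / 0.27)² = 11.419² = 130.38.
Round up.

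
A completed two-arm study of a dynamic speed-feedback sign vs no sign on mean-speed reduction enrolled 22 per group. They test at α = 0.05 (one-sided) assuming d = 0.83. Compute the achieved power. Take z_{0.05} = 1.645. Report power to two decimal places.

power ≈ 0.87

For two equal groups, power = Φ(d·√(n/2) − z_{α}).
d·√(n/2) = 0.83 × √(22/2) = 0.83 × 3.317 = 2.753.
z_β = 2.753 − 1.645 = 1.108.
Power = Φ(1.108) = 0.866.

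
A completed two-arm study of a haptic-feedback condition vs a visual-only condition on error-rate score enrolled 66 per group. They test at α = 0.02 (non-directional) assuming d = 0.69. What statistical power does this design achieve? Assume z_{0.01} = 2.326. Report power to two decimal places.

power ≈ 0.95

For two equal groups, power = Φ(d·√(n/2) − z_{α/2}).
d·√(n/2) = 0.69 × √(66/2) = 0.69 × 5.745 = 3.964.
z_β = 3.964 − 2.326 = 1.638.
Power = Φ(1.638) = 0.949.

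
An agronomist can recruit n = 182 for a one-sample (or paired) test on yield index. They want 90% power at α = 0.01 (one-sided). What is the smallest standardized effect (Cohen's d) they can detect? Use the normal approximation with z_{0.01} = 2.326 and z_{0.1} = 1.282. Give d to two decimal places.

d_min ≈ 0.27

For a single sample (or paired design) of n = 182: d_min = (z_{α} + z_β)/√n.
z-sum = 2.326 + 1.282 = 3.608.
d_min = 3.608 / √182 = 3.608 / 13.491 = 0.267.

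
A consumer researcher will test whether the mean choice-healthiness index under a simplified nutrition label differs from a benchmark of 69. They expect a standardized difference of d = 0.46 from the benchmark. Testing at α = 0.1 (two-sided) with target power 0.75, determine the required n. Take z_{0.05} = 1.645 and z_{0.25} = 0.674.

For a one-sample test: n = ((z_{α/2} + z_β) / d)².
z_{α/2} + z_β = 1.645 + 0.674 = 2.319.
n = (2.319 / 0.46)² = 5.041² = 25.41.
Round up.

n = 26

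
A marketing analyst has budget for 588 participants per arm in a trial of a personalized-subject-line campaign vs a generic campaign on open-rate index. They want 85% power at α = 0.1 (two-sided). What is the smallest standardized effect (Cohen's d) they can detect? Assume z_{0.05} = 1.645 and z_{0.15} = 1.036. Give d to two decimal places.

d_min ≈ 0.16

For two independent groups of n = 588 each: d_min = (z_{α/2} + z_β)·√(2/n).
z-sum = 1.645 + 1.036 = 2.681.
d_min = 2.681 × √(2/588) = 2.681 × 0.0583 = 0.156.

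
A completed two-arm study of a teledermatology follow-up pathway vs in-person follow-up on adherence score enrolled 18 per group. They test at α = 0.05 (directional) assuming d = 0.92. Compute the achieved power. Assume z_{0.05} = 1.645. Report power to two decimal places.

For two equal groups, power = Φ(d·√(n/2) − z_{α}).
d·√(n/2) = 0.92 × √(18/2) = 0.92 × 3.000 = 2.760.
z_β = 2.760 − 1.645 = 1.115.
Power = Φ(1.115) = 0.868.

power ≈ 0.87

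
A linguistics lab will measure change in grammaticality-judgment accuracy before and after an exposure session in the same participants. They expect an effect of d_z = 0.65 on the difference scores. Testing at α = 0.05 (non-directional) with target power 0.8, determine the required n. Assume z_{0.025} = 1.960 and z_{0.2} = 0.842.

For a paired (one-sample on differences) test: n = ((z_{α/2} + z_β) / d)².
z_{α/2} + z_β = 1.960 + 0.842 = 2.802.
n = (2.802 / 0.65)² = 4.311² = 18.58.
Round up.

n = 19 pairs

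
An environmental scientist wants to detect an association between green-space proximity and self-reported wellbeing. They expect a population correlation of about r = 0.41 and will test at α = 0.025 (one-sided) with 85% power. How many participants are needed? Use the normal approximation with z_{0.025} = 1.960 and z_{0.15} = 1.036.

n = 51

Fisher's z: C = ½·ln((1+r)/(1−r)) = ½·ln(2.3898) = 0.4356.
n = ((z_{α} + z_β)/C)² + 3.
(1.960 + 1.036) / 0.4356 = 2.996 / 0.4356 = 6.878.
n = 6.878² + 3 = 47.31 + 3 = 50.3.
Round up.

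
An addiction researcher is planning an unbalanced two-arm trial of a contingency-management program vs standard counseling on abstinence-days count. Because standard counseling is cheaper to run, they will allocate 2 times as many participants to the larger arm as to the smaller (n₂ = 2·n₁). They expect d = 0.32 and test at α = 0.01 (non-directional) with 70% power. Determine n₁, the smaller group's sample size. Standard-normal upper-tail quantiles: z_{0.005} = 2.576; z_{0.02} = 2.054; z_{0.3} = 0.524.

With allocation ratio k = n₂/n₁ = 2, Var(x̄₁−x̄₂) = σ²(1/n₁ + 1/(k·n₁)) = σ²·(k+1)/(k·n₁).
So n₁ = (1 + 1/k)·((z_{α/2} + z_β)/d)² = 1.500 × (3.100/0.32)².
n₁ = 1.500 × 93.85 = 140.8.
Round up: n₁ = 141, giving n₂ = 2 × 141 = 282.

n₁ = 141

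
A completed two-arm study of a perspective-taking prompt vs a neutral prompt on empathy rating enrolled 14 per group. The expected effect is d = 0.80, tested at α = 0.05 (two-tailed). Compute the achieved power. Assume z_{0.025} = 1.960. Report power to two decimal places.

power ≈ 0.56

For two equal groups, power = Φ(d·√(n/2) − z_{α/2}).
d·√(n/2) = 0.80 × √(14/2) = 0.80 × 2.646 = 2.117.
z_β = 2.117 − 1.960 = 0.157.
Power = Φ(0.157) = 0.562.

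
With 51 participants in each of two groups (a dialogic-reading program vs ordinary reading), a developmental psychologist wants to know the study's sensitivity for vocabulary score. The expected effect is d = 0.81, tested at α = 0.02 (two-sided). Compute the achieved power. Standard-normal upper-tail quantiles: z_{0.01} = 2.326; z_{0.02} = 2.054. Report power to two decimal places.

For two equal groups, power = Φ(d·√(n/2) − z_{α/2}).
d·√(n/2) = 0.81 × √(51/2) = 0.81 × 5.050 = 4.090.
z_β = 4.090 − 2.326 = 1.764.
Power = Φ(1.764) = 0.961.

power ≈ 0.96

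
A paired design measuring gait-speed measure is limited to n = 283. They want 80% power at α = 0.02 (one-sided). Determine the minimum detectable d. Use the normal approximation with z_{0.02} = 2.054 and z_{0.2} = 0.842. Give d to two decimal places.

d_min ≈ 0.17

For a single sample (or paired design) of n = 283: d_min = (z_{α} + z_β)/√n.
z-sum = 2.054 + 0.842 = 2.896.
d_min = 2.896 / √283 = 2.896 / 16.823 = 0.172.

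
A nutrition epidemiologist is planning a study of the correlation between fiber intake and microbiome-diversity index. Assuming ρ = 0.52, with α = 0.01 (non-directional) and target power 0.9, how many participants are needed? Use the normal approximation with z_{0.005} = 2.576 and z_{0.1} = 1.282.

Fisher's z: C = ½·ln((1+r)/(1−r)) = ½·ln(3.1667) = 0.5763.
n = ((z_{α/2} + z_β)/C)² + 3.
(2.576 + 1.282) / 0.5763 = 3.858 / 0.5763 = 6.694.
n = 6.694² + 3 = 44.82 + 3 = 47.8.
Round up.

n = 48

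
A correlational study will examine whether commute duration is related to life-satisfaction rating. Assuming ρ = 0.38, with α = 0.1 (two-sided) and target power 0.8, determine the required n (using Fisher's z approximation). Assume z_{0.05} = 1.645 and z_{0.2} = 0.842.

n = 42

Fisher's z: C = ½·ln((1+r)/(1−r)) = ½·ln(2.2258) = 0.4001.
n = ((z_{α/2} + z_β)/C)² + 3.
(1.645 + 0.842) / 0.4001 = 2.487 / 0.4001 = 6.216.
n = 6.216² + 3 = 38.64 + 3 = 41.6.
Round up.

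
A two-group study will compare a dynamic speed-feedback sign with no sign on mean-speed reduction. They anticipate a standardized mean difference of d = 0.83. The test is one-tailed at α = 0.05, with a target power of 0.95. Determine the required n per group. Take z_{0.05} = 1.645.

n = 32 per group

For two independent groups with equal n: n = 2·((z_{α} + z_β) / d)².
z_{α} + z_β = 1.645 + 1.645 = 3.290.
n = 2 × (3.290 / 0.83)² = 2 × 3.964² = 2 × 15.71 = 31.4.
Round up to the next whole participant.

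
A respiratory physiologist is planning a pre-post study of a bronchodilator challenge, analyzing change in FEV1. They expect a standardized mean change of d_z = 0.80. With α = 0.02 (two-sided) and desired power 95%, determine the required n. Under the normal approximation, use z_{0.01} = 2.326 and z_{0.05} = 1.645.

n = 25 pairs

For a paired (one-sample on differences) test: n = ((z_{α/2} + z_β) / d)².
z_{α/2} + z_β = 2.326 + 1.645 = 3.971.
n = (3.971 / 0.80)² = 4.964² = 24.64.
Round up.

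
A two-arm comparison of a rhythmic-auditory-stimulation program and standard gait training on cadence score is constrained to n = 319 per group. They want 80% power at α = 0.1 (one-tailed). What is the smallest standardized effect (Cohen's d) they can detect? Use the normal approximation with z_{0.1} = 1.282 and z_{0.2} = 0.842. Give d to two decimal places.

For two independent groups of n = 319 each: d_min = (z_{α} + z_β)·√(2/n).
z-sum = 1.282 + 0.842 = 2.124.
d_min = 2.124 × √(2/319) = 2.124 × 0.0792 = 0.168.

d_min ≈ 0.17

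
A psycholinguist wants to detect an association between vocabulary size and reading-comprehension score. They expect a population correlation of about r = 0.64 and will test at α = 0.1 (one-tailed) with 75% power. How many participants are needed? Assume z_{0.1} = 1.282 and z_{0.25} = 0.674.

n = 10

Fisher's z: C = ½·ln((1+r)/(1−r)) = ½·ln(4.5556) = 0.7582.
n = ((z_{α} + z_β)/C)² + 3.
(1.282 + 0.674) / 0.7582 = 1.956 / 0.7582 = 2.580.
n = 2.580² + 3 = 6.66 + 3 = 9.7.
Round up.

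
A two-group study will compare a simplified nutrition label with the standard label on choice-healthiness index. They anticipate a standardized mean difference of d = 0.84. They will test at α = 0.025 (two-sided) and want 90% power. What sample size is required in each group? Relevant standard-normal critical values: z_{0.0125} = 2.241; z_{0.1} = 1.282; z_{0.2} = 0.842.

n = 36 per group

For two independent groups with equal n: n = 2·((z_{α/2} + z_β) / d)².
z_{α/2} + z_β = 2.241 + 1.282 = 3.523.
n = 2 × (3.523 / 0.84)² = 2 × 4.194² = 2 × 17.59 = 35.2.
Round up to the next whole participant.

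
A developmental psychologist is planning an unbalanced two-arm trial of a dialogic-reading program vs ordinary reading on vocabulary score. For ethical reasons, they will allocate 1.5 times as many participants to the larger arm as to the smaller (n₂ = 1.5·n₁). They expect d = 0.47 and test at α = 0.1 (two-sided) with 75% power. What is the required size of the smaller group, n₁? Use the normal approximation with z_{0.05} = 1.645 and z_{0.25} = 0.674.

With allocation ratio k = n₂/n₁ = 1.5, Var(x̄₁−x̄₂) = σ²(1/n₁ + 1/(k·n₁)) = σ²·(k+1)/(k·n₁).
So n₁ = (1 + 1/k)·((z_{α/2} + z_β)/d)² = 1.667 × (2.319/0.47)².
n₁ = 1.667 × 24.34 = 40.6.
Round up: n₁ = 41, giving n₂ = ⌈1.5 × 41⌉ = ⌈61.5⌉ = 62.

n₁ = 41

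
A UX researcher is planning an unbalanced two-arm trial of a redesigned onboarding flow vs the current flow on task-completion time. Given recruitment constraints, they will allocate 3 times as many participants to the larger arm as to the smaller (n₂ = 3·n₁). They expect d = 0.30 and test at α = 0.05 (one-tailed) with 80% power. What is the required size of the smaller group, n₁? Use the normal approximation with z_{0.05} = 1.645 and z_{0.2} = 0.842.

With allocation ratio k = n₂/n₁ = 3, Var(x̄₁−x̄₂) = σ²(1/n₁ + 1/(k·n₁)) = σ²·(k+1)/(k·n₁).
So n₁ = (1 + 1/k)·((z_{α} + z_β)/d)² = 1.333 × (2.487/0.30)².
n₁ = 1.333 × 68.72 = 91.6.
Round up: n₁ = 92, giving n₂ = 3 × 92 = 276.

n₁ = 92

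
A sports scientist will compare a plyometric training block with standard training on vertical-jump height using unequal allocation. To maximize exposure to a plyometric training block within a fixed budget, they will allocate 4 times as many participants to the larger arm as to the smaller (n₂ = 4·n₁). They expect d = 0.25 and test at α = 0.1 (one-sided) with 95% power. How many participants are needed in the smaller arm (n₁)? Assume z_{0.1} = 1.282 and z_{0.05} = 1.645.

With allocation ratio k = n₂/n₁ = 4, Var(x̄₁−x̄₂) = σ²(1/n₁ + 1/(k·n₁)) = σ²·(k+1)/(k·n₁).
So n₁ = (1 + 1/k)·((z_{α} + z_β)/d)² = 1.250 × (2.927/0.25)².
n₁ = 1.250 × 137.08 = 171.3.
Round up: n₁ = 172, giving n₂ = 4 × 172 = 688.

n₁ = 172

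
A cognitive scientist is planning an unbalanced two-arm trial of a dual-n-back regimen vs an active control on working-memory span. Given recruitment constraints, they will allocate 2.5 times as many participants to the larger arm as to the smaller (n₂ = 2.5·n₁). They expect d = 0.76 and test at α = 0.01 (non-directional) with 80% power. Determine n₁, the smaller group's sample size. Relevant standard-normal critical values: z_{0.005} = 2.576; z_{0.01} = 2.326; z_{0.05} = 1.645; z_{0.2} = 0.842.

With allocation ratio k = n₂/n₁ = 2.5, Var(x̄₁−x̄₂) = σ²(1/n₁ + 1/(k·n₁)) = σ²·(k+1)/(k·n₁).
So n₁ = (1 + 1/k)·((z_{α/2} + z_β)/d)² = 1.400 × (3.418/0.76)².
n₁ = 1.400 × 20.23 = 28.3.
Round up: n₁ = 29, giving n₂ = ⌈2.5 × 29⌉ = ⌈72.5⌉ = 73.

n₁ = 29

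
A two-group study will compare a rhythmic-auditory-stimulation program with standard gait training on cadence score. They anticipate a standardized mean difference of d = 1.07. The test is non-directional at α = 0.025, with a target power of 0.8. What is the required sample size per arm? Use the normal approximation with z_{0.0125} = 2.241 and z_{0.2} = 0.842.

For two independent groups with equal n: n = 2·((z_{α/2} + z_β) / d)².
z_{α/2} + z_β = 2.241 + 0.842 = 3.083.
n = 2 × (3.083 / 1.07)² = 2 × 2.881² = 2 × 8.30 = 16.6.
Round up to the next whole participant.

n = 17 per group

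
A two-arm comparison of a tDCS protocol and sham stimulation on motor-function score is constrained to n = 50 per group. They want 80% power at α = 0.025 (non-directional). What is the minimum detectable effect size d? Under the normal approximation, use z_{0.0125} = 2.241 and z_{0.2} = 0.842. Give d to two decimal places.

d_min ≈ 0.62

For two independent groups of n = 50 each: d_min = (z_{α/2} + z_β)·√(2/n).
z-sum = 2.241 + 0.842 = 3.083.
d_min = 3.083 × √(2/50) = 3.083 × 0.2000 = 0.617.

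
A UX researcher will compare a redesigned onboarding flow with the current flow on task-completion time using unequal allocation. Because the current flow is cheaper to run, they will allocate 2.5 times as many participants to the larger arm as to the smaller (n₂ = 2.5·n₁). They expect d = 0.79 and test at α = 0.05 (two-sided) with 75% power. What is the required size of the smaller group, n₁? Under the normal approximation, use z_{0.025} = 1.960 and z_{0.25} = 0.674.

With allocation ratio k = n₂/n₁ = 2.5, Var(x̄₁−x̄₂) = σ²(1/n₁ + 1/(k·n₁)) = σ²·(k+1)/(k·n₁).
So n₁ = (1 + 1/k)·((z_{α/2} + z_β)/d)² = 1.400 × (2.634/0.79)².
n₁ = 1.400 × 11.12 = 15.6.
Round up: n₁ = 16, giving n₂ = 2.5 × 16 = 40.

n₁ = 16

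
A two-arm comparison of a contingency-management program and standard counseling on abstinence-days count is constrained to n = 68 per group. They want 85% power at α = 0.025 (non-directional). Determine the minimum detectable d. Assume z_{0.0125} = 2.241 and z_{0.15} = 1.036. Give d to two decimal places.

For two independent groups of n = 68 each: d_min = (z_{α/2} + z_β)·√(2/n).
z-sum = 2.241 + 1.036 = 3.277.
d_min = 3.277 × √(2/68) = 3.277 × 0.1715 = 0.562.

d_min ≈ 0.56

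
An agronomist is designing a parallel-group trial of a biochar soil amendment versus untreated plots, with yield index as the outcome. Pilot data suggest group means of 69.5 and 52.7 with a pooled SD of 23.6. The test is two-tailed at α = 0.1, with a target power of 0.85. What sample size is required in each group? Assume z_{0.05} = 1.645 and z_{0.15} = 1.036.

Cohen's d = |M₁ − M₂| / SD_pooled = |69.5 − 52.7| / 23.6 = 16.8 / 23.6 = 0.712.
For two independent groups with equal n: n = 2·((z_{α/2} + z_β) / d)².
z_{α/2} + z_β = 1.645 + 1.036 = 2.681.
n = 2 × (2.681 / 0.712)² = 2 × 3.765² = 2 × 14.18 = 28.4.
Round up to the next whole participant.

n = 29 per group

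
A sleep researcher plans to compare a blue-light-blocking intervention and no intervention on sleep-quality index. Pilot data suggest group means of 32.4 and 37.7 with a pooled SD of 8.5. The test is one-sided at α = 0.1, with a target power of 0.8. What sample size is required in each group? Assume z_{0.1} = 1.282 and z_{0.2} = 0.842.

Cohen's d = |M₁ − M₂| / SD_pooled = |32.4 − 37.7| / 8.5 = 5.3 / 8.5 = 0.624.
For two independent groups with equal n: n = 2·((z_{α} + z_β) / d)².
z_{α} + z_β = 1.282 + 0.842 = 2.124.
n = 2 × (2.124 / 0.624)² = 2 × 3.404² = 2 × 11.59 = 23.2.
Round up to the next whole participant.

n = 24 per group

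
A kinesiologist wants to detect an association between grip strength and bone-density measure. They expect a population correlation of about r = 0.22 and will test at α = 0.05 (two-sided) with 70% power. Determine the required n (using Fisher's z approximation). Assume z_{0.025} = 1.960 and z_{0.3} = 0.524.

n = 127

Fisher's z: C = ½·ln((1+r)/(1−r)) = ½·ln(1.5641) = 0.2237.
n = ((z_{α/2} + z_β)/C)² + 3.
(1.960 + 0.524) / 0.2237 = 2.484 / 0.2237 = 11.104.
n = 11.104² + 3 = 123.30 + 3 = 126.3.
Round up.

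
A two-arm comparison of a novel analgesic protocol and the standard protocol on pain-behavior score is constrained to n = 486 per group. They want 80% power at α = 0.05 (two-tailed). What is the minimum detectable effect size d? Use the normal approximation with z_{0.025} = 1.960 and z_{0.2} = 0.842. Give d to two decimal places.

d_min ≈ 0.18

For two independent groups of n = 486 each: d_min = (z_{α/2} + z_β)·√(2/n).
z-sum = 1.960 + 0.842 = 2.802.
d_min = 2.802 × √(2/486) = 2.802 × 0.0642 = 0.180.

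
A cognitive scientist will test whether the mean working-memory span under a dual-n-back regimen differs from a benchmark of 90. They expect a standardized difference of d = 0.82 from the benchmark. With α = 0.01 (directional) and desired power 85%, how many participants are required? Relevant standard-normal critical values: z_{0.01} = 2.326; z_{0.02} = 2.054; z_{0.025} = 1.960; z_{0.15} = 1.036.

For a one-sample test: n = ((z_{α} + z_β) / d)².
z_{α} + z_β = 2.326 + 1.036 = 3.362.
n = (3.362 / 0.82)² = 4.100² = 16.81.
Round up.

n = 17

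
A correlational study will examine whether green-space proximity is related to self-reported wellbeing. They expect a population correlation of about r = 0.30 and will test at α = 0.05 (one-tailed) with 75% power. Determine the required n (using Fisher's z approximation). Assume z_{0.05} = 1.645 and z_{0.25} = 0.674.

Fisher's z: C = ½·ln((1+r)/(1−r)) = ½·ln(1.8571) = 0.3095.
n = ((z_{α} + z_β)/C)² + 3.
(1.645 + 0.674) / 0.3095 = 2.319 / 0.3095 = 7.493.
n = 7.493² + 3 = 56.14 + 3 = 59.1.
Round up.

n = 60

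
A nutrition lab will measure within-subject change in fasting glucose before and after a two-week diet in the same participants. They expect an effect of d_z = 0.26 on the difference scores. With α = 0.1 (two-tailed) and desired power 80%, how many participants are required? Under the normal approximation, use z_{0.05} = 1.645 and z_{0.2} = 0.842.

For a paired (one-sample on differences) test: n = ((z_{α/2} + z_β) / d)².
z_{α/2} + z_β = 1.645 + 0.842 = 2.487.
n = (2.487 / 0.26)² = 9.565² = 91.50.
Round up.

n = 92 pairs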